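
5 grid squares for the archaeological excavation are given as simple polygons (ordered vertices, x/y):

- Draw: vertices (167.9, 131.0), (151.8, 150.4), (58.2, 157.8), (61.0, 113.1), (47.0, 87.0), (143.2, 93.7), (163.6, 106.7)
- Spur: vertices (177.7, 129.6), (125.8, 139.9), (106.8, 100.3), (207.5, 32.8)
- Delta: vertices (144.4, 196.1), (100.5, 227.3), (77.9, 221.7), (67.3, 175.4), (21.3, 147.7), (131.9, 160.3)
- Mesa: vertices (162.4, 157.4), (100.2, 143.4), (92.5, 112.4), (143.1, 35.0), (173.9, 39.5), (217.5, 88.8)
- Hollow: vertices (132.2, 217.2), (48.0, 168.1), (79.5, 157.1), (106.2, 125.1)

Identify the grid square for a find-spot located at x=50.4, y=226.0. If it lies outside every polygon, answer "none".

Cast a ray rightward from (50.4, 226.0). For each polygon, the edges (by vertex number in listed order) whose endpoints lie on opposite sides of y = 226.0, where each meets that height, and whether that is right or left of the point:
Draw: no edge straddles that height → 0 crossings.
Spur: no edge straddles that height → 0 crossings.
Delta: 1–2 at x≈102.33 (right), 2–3 at x≈95.25 (right) → 2 crossings.
Mesa: no edge straddles that height → 0 crossings.
Hollow: no edge straddles that height → 0 crossings.
All counts are even, so the point lies outside every listed polygon.

none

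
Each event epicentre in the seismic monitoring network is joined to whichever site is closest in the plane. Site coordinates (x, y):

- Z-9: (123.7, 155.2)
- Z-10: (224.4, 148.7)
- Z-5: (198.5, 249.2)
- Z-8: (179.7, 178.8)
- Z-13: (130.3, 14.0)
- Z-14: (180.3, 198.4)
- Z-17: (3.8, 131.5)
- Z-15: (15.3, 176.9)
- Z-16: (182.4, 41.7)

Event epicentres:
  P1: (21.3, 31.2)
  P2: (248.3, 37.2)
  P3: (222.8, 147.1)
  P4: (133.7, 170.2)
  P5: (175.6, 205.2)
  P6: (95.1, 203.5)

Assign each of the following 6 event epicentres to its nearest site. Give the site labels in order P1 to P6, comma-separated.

Z-17, Z-16, Z-10, Z-9, Z-14, Z-9

P1 → Z-17 (d²=10366.34)
P2 → Z-16 (d²=4363.06)
P3 → Z-10 (d²=5.12)
P4 → Z-9 (d²=325.00)
P5 → Z-14 (d²=68.33)
P6 → Z-9 (d²=3150.85)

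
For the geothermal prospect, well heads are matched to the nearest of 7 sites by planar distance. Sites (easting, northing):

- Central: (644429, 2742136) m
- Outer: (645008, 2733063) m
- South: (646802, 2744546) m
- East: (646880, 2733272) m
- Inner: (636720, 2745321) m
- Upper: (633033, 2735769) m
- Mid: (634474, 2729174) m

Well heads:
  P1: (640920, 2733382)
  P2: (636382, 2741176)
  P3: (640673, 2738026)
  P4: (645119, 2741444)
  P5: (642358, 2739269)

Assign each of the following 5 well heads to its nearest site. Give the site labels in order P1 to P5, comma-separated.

Outer, Inner, Central, Central, Central

P1 → Outer (d²=16813505.00)
P2 → Inner (d²=17295269.00)
P3 → Central (d²=30999636.00)
P4 → Central (d²=954964.00)
P5 → Central (d²=12508730.00)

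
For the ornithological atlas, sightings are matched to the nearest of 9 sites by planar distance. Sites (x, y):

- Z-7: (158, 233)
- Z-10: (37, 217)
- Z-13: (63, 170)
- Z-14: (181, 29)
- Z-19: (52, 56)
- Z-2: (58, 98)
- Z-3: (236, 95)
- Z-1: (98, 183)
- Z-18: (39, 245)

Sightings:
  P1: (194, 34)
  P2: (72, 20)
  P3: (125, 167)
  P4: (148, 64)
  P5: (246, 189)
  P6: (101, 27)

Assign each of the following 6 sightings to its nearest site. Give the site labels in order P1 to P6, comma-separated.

P1 → Z-14 (d²=194.00)
P2 → Z-19 (d²=1696.00)
P3 → Z-1 (d²=985.00)
P4 → Z-14 (d²=2314.00)
P5 → Z-3 (d²=8936.00)
P6 → Z-19 (d²=3242.00)

Z-14, Z-19, Z-1, Z-14, Z-3, Z-19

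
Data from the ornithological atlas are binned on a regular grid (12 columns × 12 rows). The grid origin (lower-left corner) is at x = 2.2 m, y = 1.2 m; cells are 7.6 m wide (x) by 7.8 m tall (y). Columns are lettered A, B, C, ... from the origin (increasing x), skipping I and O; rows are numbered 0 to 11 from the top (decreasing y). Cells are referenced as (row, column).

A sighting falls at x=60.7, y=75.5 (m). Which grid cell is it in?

(2, H)

Column index: ⌊(60.7 − 2.2) / 7.6⌋ = ⌊7.697⌋ = 7 → column H
Row offset from origin: ⌊(75.5 − 1.2) / 7.8⌋ = ⌊9.526⌋ = 9 → row 2 (counted from top)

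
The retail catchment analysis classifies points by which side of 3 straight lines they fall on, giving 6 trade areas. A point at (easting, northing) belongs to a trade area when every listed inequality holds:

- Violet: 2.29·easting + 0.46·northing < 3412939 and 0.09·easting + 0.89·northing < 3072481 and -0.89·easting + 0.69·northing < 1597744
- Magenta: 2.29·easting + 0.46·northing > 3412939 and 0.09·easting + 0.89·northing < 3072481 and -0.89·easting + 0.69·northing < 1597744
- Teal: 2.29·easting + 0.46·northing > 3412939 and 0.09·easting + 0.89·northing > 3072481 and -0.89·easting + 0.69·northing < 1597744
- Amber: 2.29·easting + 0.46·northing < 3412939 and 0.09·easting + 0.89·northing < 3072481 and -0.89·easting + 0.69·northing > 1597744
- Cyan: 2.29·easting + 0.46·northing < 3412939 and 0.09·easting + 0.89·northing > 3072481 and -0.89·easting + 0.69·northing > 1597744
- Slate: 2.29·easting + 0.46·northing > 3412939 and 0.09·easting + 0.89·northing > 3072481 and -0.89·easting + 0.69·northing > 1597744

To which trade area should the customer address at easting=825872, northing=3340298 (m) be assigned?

2.29·825872 + 0.46·3340298 = 3427783.960, which is > 3412939
0.09·825872 + 0.89·3340298 = 3047193.700, which is < 3072481
-0.89·825872 + 0.69·3340298 = 1569779.540, which is < 1597744
This sign pattern matches Magenta.

Magenta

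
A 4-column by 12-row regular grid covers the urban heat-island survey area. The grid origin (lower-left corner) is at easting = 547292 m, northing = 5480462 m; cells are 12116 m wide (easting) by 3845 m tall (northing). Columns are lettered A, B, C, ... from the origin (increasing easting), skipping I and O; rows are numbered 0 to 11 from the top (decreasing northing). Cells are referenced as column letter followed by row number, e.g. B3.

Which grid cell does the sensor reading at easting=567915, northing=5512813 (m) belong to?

B3

Column index: ⌊(567915 − 547292) / 12116⌋ = ⌊1.702⌋ = 1 → column B
Row offset from origin: ⌊(5512813 − 5480462) / 3845⌋ = ⌊8.414⌋ = 8 → row 3 (counted from top)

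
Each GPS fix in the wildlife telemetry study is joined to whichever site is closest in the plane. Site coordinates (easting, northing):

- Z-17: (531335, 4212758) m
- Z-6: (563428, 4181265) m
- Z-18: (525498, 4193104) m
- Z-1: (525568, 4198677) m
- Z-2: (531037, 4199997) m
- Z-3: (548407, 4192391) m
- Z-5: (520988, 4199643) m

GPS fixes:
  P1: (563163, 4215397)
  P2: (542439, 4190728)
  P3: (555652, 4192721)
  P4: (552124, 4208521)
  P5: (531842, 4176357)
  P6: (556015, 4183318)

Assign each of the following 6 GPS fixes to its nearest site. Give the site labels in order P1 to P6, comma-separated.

Z-3, Z-3, Z-3, Z-3, Z-18, Z-6

P1 → Z-3 (d²=747015572.00)
P2 → Z-3 (d²=38382593.00)
P3 → Z-3 (d²=52598925.00)
P4 → Z-3 (d²=273992989.00)
P5 → Z-18 (d²=320708345.00)
P6 → Z-6 (d²=59167378.00)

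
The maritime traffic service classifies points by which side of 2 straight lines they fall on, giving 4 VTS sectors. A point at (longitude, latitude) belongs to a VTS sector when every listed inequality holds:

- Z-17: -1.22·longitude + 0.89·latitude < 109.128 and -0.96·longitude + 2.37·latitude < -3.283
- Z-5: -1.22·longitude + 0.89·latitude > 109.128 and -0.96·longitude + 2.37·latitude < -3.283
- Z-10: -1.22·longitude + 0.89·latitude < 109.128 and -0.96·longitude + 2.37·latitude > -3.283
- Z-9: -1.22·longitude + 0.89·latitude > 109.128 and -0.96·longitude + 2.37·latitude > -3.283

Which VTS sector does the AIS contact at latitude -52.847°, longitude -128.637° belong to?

Z-9

-1.22·-128.637 + 0.89·-52.847 = 109.903, which is > 109.128
-0.96·-128.637 + 2.37·-52.847 = -1.756, which is > -3.283
This sign pattern matches Z-9.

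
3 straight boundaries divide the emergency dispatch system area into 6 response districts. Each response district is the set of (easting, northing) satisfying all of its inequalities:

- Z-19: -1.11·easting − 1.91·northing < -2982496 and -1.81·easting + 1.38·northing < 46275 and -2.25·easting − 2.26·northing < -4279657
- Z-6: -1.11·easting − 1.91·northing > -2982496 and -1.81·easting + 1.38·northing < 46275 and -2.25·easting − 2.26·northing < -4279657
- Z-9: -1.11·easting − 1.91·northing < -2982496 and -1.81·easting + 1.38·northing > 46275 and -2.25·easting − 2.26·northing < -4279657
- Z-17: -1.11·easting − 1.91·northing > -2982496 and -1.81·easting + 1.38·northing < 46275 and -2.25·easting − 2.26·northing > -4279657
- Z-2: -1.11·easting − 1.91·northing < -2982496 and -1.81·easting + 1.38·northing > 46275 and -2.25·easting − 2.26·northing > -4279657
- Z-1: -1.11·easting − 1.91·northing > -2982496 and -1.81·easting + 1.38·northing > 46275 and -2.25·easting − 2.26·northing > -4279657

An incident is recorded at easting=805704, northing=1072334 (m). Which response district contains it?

Z-17

-1.11·805704 − 1.91·1072334 = -2942489.380, which is > -2982496
-1.81·805704 + 1.38·1072334 = 21496.680, which is < 46275
-2.25·805704 − 2.26·1072334 = -4236308.840, which is > -4279657
This sign pattern matches Z-17.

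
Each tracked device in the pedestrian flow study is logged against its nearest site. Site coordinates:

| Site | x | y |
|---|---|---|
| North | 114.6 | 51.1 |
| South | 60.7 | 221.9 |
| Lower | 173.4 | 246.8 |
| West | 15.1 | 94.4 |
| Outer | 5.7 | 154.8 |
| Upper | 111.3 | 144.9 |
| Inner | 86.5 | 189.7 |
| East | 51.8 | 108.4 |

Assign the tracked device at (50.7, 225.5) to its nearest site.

South

Squared distances to each site:
North: 34498.570; South: 112.960; Lower: 15508.980; West: 18454.570; Outer: 7023.490; Upper: 10168.720; Inner: 2563.280; East: 13713.620.
Minimum at South.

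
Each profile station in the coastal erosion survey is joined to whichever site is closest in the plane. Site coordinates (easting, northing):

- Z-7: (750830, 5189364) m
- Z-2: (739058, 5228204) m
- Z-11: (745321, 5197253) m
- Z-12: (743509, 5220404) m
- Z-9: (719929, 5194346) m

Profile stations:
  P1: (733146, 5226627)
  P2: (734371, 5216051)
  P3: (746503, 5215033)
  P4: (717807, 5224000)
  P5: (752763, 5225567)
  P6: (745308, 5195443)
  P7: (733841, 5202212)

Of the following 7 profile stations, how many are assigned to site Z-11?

P1 → Z-2
P2 → Z-12
P3 → Z-12
P4 → Z-2
P5 → Z-12
P6 → Z-11
P7 → Z-11
2 of the 7 go to Z-11.

2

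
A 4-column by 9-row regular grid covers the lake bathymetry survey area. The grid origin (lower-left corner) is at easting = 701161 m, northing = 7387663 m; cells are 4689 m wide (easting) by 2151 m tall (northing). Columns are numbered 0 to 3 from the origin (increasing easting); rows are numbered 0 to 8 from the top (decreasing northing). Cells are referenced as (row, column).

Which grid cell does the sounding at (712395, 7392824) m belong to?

(6, 2)

Column index: ⌊(712395 − 701161) / 4689⌋ = ⌊2.396⌋ = 2
Row offset from origin: ⌊(7392824 − 7387663) / 2151⌋ = ⌊2.399⌋ = 2 → row 6 (counted from top)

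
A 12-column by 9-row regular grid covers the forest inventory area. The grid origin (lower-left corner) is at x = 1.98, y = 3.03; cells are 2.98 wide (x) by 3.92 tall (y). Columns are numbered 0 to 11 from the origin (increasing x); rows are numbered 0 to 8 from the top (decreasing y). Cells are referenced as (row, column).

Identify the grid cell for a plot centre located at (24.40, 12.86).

Column index: ⌊(24.40 − 1.98) / 2.98⌋ = ⌊7.523⌋ = 7
Row offset from origin: ⌊(12.86 − 3.03) / 3.92⌋ = ⌊2.508⌋ = 2 → row 6 (counted from top)

(6, 7)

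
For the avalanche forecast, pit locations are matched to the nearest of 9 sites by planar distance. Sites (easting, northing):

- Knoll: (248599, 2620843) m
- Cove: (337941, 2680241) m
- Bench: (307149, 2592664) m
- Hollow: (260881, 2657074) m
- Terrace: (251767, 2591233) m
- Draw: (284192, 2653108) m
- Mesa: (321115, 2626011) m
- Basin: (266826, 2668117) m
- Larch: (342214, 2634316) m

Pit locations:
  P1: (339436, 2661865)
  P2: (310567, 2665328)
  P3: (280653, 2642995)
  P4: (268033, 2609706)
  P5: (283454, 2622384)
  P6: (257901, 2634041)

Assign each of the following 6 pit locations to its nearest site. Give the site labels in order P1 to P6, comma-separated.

P1 → Cove (d²=339912401.00)
P2 → Draw (d²=844969025.00)
P3 → Draw (d²=114797290.00)
P4 → Knoll (d²=501713125.00)
P5 → Draw (d²=944508820.00)
P6 → Knoll (d²=260714408.00)

Cove, Draw, Draw, Knoll, Draw, Knoll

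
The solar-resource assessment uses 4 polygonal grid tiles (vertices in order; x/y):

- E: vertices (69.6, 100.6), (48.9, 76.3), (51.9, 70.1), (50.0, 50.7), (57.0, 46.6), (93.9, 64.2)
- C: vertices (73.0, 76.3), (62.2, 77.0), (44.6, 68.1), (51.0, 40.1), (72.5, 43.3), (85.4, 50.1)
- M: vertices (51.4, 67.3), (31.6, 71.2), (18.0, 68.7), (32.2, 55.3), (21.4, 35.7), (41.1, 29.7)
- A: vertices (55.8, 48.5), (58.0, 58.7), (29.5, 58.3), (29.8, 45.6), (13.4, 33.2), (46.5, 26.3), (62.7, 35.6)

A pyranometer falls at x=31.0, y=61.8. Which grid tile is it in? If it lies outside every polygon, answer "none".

Cast a ray rightward from (31.0, 61.8). For each polygon, the edges (by vertex number in listed order) whose endpoints lie on opposite sides of y = 61.8, where each meets that height, and whether that is right or left of the point:
E: 3–4 at x≈51.09 (right), 5–6 at x≈88.87 (right) → 2 crossings.
C: 3–4 at x≈46.04 (right), 6–1 at x≈79.86 (right) → 2 crossings.
M: 3–4 at x≈25.31 (left), 6–1 at x≈49.89 (right) → 1 crossing.
A: no edge straddles that height → 0 crossings.
Only M has an odd count, so the point is inside M.

M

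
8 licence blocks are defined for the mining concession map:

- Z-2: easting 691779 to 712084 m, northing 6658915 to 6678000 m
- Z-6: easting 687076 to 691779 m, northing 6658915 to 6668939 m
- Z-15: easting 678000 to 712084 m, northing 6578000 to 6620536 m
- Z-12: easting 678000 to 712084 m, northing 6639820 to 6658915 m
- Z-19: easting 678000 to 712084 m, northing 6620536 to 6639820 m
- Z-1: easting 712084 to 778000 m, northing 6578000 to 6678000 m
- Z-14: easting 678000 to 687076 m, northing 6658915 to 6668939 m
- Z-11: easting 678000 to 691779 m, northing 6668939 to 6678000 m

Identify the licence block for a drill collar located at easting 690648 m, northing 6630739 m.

Z-19

The point has easting = 690648 and northing = 6630739.
Only Z-19 satisfies 678000 ≤ easting ≤ 712084 and 6620536 ≤ northing ≤ 6639820.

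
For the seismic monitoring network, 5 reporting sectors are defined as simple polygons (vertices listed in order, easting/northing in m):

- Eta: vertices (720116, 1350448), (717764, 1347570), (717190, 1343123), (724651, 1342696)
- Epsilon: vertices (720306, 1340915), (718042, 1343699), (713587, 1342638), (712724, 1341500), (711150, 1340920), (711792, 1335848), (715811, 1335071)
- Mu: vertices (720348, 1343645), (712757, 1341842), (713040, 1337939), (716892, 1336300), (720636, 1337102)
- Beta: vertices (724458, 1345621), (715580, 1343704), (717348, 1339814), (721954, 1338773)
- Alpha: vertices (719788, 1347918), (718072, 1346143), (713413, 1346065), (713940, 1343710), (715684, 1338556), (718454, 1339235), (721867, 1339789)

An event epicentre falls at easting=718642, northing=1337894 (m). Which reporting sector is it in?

Mu

Cast a ray rightward from (718642, 1337894). For each polygon, the edges (by vertex number in listed order) whose endpoints lie on opposite sides of northing = 1337894, where each meets that height, and whether that is right or left of the point:
Eta: no edge straddles that height → 0 crossings.
Epsilon: 5–6 at easting≈711533.0 (left), 7–1 at easting≈717982.4 (left) → 0 crossings.
Mu: 3–4 at easting≈713145.8 (left), 5–1 at easting≈720601.1 (right) → 1 crossing.
Beta: no edge straddles that height → 0 crossings.
Alpha: no edge straddles that height → 0 crossings.
Only Mu has an odd count, so the point is inside Mu.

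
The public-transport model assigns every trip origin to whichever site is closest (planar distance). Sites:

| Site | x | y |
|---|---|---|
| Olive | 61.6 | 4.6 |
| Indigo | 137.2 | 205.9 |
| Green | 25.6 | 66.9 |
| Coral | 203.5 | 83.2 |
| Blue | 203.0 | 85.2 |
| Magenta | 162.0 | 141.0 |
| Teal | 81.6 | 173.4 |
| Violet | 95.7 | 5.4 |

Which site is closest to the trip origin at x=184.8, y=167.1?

Magenta

Squared distances to each site:
Olive: 41584.490; Indigo: 3771.200; Green: 35384.680; Coral: 7388.900; Blue: 7038.850; Magenta: 1201.050; Teal: 10689.930; Violet: 34085.700.
Minimum at Magenta.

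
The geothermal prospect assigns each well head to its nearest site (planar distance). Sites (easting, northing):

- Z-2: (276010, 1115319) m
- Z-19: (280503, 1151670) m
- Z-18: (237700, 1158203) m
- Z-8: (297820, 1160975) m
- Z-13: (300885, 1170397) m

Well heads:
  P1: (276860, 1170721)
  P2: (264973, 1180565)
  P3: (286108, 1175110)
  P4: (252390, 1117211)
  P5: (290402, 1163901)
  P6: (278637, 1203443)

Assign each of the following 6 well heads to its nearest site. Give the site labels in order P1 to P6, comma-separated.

P1 → Z-19 (d²=376212050.00)
P2 → Z-19 (d²=1076101925.00)
P3 → Z-13 (d²=240572098.00)
P4 → Z-2 (d²=561484064.00)
P5 → Z-8 (d²=63588200.00)
P6 → Z-13 (d²=1587011620.00)

Z-19, Z-19, Z-13, Z-2, Z-8, Z-13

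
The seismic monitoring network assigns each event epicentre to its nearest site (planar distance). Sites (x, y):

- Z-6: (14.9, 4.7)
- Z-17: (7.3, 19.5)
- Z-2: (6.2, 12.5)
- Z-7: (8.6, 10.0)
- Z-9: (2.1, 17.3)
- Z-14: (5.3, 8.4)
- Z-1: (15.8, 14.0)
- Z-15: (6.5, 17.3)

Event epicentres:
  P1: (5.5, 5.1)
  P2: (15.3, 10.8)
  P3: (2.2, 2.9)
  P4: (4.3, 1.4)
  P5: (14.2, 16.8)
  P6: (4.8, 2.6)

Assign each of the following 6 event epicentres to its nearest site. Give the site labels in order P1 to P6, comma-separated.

Z-14, Z-1, Z-14, Z-14, Z-1, Z-14

P1 → Z-14 (d²=10.93)
P2 → Z-1 (d²=10.49)
P3 → Z-14 (d²=39.86)
P4 → Z-14 (d²=50.00)
P5 → Z-1 (d²=10.40)
P6 → Z-14 (d²=33.89)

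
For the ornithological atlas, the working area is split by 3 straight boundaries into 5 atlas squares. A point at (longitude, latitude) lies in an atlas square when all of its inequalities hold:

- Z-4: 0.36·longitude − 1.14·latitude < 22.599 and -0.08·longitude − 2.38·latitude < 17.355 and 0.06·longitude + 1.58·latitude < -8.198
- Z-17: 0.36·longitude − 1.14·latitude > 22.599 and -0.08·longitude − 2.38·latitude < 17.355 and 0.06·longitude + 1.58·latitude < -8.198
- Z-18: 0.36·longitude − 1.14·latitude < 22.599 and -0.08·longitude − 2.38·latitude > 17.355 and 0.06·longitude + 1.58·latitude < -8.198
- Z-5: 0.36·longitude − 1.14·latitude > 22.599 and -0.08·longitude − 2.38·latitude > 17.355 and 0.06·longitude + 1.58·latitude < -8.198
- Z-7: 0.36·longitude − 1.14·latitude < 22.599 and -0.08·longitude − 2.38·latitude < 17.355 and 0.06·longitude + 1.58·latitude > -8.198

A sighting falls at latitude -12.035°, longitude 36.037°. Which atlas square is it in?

Z-5

0.36·36.037 − 1.14·-12.035 = 26.693, which is > 22.599
-0.08·36.037 − 2.38·-12.035 = 25.760, which is > 17.355
0.06·36.037 + 1.58·-12.035 = -16.853, which is < -8.198
This sign pattern matches Z-5.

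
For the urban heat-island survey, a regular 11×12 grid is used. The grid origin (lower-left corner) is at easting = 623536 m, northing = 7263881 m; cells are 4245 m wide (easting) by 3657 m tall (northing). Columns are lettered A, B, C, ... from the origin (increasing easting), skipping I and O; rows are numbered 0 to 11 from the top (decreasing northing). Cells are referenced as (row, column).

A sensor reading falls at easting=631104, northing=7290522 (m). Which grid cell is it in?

Column index: ⌊(631104 − 623536) / 4245⌋ = ⌊1.783⌋ = 1 → column B
Row offset from origin: ⌊(7290522 − 7263881) / 3657⌋ = ⌊7.285⌋ = 7 → row 4 (counted from top)

(4, B)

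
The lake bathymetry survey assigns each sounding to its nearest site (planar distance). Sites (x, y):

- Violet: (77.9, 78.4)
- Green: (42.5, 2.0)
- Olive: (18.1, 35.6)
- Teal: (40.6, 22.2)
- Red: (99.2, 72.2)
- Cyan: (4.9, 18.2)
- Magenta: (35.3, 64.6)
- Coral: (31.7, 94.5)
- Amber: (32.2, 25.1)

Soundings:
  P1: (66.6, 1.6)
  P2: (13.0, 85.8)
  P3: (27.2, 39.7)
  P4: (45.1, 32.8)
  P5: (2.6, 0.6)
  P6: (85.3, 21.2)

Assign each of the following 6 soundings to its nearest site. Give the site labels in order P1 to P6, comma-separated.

P1 → Green (d²=580.97)
P2 → Coral (d²=425.38)
P3 → Olive (d²=99.62)
P4 → Teal (d²=132.61)
P5 → Cyan (d²=315.05)
P6 → Teal (d²=1999.09)

Green, Coral, Olive, Teal, Cyan, Teal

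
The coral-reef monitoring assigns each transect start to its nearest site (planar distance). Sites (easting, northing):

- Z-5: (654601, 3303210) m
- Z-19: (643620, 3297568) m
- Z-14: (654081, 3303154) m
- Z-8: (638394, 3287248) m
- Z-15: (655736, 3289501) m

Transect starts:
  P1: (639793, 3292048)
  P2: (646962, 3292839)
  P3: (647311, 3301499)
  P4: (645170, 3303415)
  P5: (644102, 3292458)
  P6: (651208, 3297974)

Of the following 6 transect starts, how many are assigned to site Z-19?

P1 → Z-8
P2 → Z-19
P3 → Z-19
P4 → Z-19
P5 → Z-19
P6 → Z-14
4 of the 6 go to Z-19.

4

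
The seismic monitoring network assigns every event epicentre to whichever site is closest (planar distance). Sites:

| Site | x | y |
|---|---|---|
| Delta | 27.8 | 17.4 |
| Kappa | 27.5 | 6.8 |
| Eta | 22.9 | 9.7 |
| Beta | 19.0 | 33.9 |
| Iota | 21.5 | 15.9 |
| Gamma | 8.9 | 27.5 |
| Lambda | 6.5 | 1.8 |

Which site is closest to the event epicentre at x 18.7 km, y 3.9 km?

Squared distances to each site:
Delta: 265.060; Kappa: 85.850; Eta: 51.280; Beta: 900.090; Iota: 151.840; Gamma: 653.000; Lambda: 153.250.
Minimum at Eta.

Eta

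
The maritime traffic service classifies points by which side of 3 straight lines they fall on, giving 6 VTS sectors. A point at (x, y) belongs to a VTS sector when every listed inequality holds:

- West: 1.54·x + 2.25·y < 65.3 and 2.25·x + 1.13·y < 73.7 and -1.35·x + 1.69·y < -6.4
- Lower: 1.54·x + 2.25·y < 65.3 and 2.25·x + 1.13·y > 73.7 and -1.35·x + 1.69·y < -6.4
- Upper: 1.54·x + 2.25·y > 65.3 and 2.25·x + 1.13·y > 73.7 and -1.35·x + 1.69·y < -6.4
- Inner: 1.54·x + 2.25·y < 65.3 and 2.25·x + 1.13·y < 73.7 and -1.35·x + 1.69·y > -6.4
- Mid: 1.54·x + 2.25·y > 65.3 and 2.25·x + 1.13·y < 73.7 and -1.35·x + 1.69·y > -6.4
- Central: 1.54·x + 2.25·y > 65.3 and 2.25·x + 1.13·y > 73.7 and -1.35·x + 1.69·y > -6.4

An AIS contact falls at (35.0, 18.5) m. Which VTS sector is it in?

Upper

1.54·35.0 + 2.25·18.5 = 95.525, which is > 65.3
2.25·35.0 + 1.13·18.5 = 99.655, which is > 73.7
-1.35·35.0 + 1.69·18.5 = -15.985, which is < -6.4
This sign pattern matches Upper.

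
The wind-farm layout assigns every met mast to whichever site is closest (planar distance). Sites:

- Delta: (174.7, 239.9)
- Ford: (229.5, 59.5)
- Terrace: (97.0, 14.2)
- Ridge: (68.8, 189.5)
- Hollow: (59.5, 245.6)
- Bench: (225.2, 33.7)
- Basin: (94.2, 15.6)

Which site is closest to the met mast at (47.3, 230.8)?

Squared distances to each site:
Delta: 16313.570; Ford: 62540.530; Terrace: 49385.650; Ridge: 2167.940; Hollow: 367.880; Bench: 70496.820; Basin: 48510.650.
Minimum at Hollow.

Hollow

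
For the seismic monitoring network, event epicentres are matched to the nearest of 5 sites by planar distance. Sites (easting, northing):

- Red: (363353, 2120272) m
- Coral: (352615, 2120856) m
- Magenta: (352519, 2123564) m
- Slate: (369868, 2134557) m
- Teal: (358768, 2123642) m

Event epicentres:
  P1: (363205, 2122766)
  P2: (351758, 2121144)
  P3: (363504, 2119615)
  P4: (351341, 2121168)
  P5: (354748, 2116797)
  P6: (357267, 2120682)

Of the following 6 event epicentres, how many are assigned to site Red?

P1 → Red
P2 → Coral
P3 → Red
P4 → Coral
P5 → Coral
P6 → Teal
2 of the 6 go to Red.

2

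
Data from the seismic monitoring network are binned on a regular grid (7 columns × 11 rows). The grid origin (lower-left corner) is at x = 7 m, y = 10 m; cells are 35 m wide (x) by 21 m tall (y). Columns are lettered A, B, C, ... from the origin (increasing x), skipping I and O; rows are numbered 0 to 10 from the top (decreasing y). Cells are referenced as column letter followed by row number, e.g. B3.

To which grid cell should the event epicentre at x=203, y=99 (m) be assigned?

F6

Column index: ⌊(203 − 7) / 35⌋ = ⌊5.600⌋ = 5 → column F
Row offset from origin: ⌊(99 − 10) / 21⌋ = ⌊4.238⌋ = 4 → row 6 (counted from top)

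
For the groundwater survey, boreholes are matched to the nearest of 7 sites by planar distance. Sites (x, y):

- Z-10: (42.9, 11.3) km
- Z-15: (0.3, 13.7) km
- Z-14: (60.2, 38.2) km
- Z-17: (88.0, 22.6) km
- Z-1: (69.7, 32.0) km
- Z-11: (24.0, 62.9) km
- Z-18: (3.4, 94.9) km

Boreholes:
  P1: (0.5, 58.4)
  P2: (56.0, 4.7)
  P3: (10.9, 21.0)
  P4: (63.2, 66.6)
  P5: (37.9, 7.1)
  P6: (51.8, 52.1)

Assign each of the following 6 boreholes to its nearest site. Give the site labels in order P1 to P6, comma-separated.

Z-11, Z-10, Z-15, Z-14, Z-10, Z-14

P1 → Z-11 (d²=572.50)
P2 → Z-10 (d²=215.17)
P3 → Z-15 (d²=165.65)
P4 → Z-14 (d²=815.56)
P5 → Z-10 (d²=42.64)
P6 → Z-14 (d²=263.77)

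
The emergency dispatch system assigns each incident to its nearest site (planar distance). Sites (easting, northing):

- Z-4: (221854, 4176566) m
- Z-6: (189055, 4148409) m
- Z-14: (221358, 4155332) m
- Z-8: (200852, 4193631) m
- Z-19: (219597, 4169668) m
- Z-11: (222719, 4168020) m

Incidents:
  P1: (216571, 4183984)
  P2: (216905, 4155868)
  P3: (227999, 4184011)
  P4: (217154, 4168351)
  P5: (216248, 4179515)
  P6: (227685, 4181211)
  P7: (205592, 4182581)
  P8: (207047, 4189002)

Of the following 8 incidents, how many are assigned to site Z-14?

P1 → Z-4
P2 → Z-14
P3 → Z-4
P4 → Z-19
P5 → Z-4
P6 → Z-4
P7 → Z-8
P8 → Z-8
1 of the 8 goes to Z-14.

1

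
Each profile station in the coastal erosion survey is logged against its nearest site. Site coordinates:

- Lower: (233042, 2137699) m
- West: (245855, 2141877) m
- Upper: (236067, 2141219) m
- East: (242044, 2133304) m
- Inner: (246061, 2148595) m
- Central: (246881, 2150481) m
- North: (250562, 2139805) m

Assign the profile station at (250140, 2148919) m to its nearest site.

Central

Squared distances to each site:
Lower: 418230004.000; West: 67950989.000; Upper: 257339329.000; East: 309373441.000; Inner: 16743217.000; Central: 13060925.000; North: 83243080.000.
Minimum at Central.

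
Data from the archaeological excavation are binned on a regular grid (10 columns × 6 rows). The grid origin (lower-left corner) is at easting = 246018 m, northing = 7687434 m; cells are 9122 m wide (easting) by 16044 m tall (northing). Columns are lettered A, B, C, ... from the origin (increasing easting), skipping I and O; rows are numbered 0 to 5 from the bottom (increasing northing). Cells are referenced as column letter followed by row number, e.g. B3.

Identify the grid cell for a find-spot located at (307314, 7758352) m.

G4

Column index: ⌊(307314 − 246018) / 9122⌋ = ⌊6.720⌋ = 6 → column G
Row offset from origin: ⌊(7758352 − 7687434) / 16044⌋ = ⌊4.420⌋ = 4 → row 4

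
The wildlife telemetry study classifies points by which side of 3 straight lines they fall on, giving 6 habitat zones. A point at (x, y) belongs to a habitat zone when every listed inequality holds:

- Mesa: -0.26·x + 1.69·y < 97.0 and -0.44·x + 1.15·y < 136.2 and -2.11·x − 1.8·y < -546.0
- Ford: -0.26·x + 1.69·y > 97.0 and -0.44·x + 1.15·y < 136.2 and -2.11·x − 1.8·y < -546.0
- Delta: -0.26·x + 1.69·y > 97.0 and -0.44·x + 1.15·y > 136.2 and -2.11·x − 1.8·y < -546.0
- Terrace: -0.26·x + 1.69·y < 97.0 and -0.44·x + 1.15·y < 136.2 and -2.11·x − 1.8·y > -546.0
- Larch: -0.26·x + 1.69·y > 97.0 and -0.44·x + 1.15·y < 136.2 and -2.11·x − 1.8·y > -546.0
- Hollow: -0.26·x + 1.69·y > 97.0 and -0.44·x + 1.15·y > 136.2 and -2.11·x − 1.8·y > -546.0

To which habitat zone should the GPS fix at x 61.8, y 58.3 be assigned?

-0.26·61.8 + 1.69·58.3 = 82.459, which is < 97.0
-0.44·61.8 + 1.15·58.3 = 39.853, which is < 136.2
-2.11·61.8 − 1.8·58.3 = -235.338, which is > -546.0
This sign pattern matches Terrace.

Terrace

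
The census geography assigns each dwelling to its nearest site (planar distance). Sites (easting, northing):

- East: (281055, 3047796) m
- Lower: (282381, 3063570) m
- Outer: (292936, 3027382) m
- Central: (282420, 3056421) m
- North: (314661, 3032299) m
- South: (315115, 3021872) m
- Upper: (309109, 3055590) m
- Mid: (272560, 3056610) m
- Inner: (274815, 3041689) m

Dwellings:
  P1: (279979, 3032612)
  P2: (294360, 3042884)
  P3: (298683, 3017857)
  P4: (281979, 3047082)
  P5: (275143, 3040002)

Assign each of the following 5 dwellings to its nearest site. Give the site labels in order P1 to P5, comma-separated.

P1 → Inner (d²=109058825.00)
P2 → East (d²=201150769.00)
P3 → Outer (d²=123753634.00)
P4 → East (d²=1363572.00)
P5 → Inner (d²=2953553.00)

Inner, East, Outer, East, Inner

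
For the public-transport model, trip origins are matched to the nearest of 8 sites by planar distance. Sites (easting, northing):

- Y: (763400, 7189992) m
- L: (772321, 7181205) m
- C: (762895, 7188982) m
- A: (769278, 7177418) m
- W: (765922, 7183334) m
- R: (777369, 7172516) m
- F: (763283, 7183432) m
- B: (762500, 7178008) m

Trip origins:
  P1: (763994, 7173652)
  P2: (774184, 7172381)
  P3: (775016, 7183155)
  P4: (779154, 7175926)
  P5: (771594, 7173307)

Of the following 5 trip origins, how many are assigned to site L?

P1 → B
P2 → R
P3 → L
P4 → R
P5 → A
1 of the 5 goes to L.

1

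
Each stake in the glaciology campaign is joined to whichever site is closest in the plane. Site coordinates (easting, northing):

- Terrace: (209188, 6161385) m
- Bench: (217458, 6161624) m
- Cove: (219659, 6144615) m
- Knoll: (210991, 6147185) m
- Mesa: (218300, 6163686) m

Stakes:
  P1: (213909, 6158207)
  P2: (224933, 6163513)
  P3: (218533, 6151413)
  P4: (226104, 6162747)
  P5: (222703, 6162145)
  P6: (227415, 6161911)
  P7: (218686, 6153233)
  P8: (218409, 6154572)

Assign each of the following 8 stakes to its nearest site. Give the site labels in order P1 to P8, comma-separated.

Bench, Mesa, Cove, Mesa, Mesa, Mesa, Bench, Bench

P1 → Bench (d²=24271290.00)
P2 → Mesa (d²=44026618.00)
P3 → Cove (d²=47480680.00)
P4 → Mesa (d²=61784137.00)
P5 → Mesa (d²=21761090.00)
P6 → Mesa (d²=86233850.00)
P7 → Bench (d²=71916865.00)
P8 → Bench (d²=50635105.00)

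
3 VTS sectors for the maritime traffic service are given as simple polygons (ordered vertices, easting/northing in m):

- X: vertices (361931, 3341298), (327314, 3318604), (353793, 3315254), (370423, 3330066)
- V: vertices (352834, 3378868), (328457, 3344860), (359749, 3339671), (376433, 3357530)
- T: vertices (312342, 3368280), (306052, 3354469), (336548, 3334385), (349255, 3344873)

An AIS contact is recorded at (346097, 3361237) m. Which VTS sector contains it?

Cast a ray rightward from (346097, 3361237). For each polygon, the edges (by vertex number in listed order) whose endpoints lie on opposite sides of northing = 3361237, where each meets that height, and whether that is right or left of the point:
X: no edge straddles that height → 0 crossings.
V: 1–2 at easting≈340196.1 (left), 4–1 at easting≈372333.2 (right) → 1 crossing.
T: 1–2 at easting≈309134.4 (left), 4–1 at easting≈323448.9 (left) → 0 crossings.
Only V has an odd count, so the point is inside V.

V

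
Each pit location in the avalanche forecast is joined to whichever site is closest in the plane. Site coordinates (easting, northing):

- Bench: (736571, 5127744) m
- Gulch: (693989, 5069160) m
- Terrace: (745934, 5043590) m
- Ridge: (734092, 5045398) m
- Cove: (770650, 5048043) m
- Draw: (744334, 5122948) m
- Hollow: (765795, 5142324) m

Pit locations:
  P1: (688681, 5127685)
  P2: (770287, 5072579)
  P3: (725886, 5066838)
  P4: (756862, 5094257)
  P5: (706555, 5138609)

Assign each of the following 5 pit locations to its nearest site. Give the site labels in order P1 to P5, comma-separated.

P1 → Bench (d²=2293455581.00)
P2 → Cove (d²=602147065.00)
P3 → Ridge (d²=527012036.00)
P4 → Draw (d²=980124265.00)
P5 → Bench (d²=1019008481.00)

Bench, Cove, Ridge, Draw, Bench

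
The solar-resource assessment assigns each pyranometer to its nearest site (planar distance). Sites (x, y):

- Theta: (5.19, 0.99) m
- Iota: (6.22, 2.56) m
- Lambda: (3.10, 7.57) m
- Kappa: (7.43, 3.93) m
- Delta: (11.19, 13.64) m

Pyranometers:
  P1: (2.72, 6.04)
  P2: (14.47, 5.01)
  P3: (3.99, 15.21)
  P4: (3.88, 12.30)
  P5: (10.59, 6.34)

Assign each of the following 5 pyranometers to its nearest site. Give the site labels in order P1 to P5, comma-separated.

P1 → Lambda (d²=2.49)
P2 → Kappa (d²=50.73)
P3 → Delta (d²=54.30)
P4 → Lambda (d²=22.98)
P5 → Kappa (d²=15.79)

Lambda, Kappa, Delta, Lambda, Kappa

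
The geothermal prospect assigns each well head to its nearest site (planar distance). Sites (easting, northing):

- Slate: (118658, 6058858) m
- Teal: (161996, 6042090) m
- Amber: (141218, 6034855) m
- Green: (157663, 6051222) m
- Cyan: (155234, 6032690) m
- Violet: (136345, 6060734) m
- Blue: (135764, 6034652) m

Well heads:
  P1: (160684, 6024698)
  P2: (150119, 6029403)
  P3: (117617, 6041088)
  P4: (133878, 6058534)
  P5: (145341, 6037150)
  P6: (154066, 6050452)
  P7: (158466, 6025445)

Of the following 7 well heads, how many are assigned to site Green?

P1 → Cyan
P2 → Cyan
P3 → Slate
P4 → Violet
P5 → Amber
P6 → Green
P7 → Cyan
1 of the 7 goes to Green.

1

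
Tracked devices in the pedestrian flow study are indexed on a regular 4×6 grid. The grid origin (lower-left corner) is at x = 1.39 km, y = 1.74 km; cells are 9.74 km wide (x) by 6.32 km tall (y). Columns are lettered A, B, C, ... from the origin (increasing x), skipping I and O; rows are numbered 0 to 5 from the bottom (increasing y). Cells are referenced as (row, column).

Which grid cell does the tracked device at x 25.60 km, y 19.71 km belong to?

Column index: ⌊(25.60 − 1.39) / 9.74⌋ = ⌊2.486⌋ = 2 → column C
Row offset from origin: ⌊(19.71 − 1.74) / 6.32⌋ = ⌊2.843⌋ = 2 → row 2

(2, C)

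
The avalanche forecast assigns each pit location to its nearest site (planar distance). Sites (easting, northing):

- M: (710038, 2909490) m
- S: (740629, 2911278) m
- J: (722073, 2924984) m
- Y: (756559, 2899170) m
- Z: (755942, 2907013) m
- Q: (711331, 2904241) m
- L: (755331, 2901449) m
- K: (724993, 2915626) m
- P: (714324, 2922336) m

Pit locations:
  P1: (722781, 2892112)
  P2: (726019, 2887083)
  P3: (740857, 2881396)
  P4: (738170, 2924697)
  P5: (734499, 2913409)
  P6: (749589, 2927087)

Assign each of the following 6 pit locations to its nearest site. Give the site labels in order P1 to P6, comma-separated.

P1 → Q (d²=278215141.00)
P2 → Q (d²=510134308.00)
P3 → Y (d²=562467880.00)
P4 → S (d²=186116242.00)
P5 → S (d²=42118061.00)
P6 → S (d²=330206081.00)

Q, Q, Y, S, S, S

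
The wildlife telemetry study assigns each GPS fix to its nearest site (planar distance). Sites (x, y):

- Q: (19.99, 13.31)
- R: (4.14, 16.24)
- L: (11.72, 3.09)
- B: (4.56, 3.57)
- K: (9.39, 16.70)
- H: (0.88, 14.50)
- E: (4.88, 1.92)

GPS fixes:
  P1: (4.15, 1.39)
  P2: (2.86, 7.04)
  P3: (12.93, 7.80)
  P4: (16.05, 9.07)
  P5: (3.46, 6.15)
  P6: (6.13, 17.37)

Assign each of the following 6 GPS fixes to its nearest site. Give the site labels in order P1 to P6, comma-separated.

P1 → E (d²=0.81)
P2 → B (d²=14.93)
P3 → L (d²=23.65)
P4 → Q (d²=33.50)
P5 → B (d²=7.87)
P6 → R (d²=5.24)

E, B, L, Q, B, R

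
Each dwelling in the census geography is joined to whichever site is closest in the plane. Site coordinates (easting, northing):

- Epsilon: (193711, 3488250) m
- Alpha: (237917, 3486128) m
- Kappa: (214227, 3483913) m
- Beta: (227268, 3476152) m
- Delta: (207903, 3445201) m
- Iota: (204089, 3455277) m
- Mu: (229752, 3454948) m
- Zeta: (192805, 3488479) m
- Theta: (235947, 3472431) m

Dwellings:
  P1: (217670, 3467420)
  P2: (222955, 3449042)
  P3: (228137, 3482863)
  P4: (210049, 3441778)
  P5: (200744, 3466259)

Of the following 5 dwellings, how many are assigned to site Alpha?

P1 → Beta
P2 → Mu
P3 → Beta
P4 → Delta
P5 → Iota
0 of the 5 go to Alpha.

0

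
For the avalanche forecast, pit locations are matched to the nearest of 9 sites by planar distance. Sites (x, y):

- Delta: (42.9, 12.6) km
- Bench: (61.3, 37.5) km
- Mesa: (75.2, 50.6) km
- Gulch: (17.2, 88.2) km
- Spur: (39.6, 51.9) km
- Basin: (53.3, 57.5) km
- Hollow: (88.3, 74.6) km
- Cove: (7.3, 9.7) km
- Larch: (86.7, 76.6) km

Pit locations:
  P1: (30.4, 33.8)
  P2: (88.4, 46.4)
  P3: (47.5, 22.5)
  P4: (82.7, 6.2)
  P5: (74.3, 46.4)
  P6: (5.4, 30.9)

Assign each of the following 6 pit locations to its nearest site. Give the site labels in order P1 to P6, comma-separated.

Spur, Mesa, Delta, Bench, Mesa, Cove

P1 → Spur (d²=412.25)
P2 → Mesa (d²=191.88)
P3 → Delta (d²=119.17)
P4 → Bench (d²=1437.65)
P5 → Mesa (d²=18.45)
P6 → Cove (d²=453.05)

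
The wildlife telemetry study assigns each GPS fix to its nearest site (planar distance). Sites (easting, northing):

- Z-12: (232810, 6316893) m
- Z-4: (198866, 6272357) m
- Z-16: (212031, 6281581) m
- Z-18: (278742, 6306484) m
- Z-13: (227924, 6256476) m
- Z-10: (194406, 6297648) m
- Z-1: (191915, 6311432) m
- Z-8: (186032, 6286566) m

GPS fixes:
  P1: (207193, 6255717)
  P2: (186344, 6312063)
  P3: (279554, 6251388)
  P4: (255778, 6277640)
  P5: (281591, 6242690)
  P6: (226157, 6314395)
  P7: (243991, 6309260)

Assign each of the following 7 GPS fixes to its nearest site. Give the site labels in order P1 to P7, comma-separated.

Z-4, Z-1, Z-13, Z-13, Z-13, Z-12, Z-12

P1 → Z-4 (d²=346228529.00)
P2 → Z-1 (d²=31434202.00)
P3 → Z-13 (d²=2691544644.00)
P4 → Z-13 (d²=1223760212.00)
P5 → Z-13 (d²=3070200685.00)
P6 → Z-12 (d²=50502413.00)
P7 → Z-12 (d²=183277450.00)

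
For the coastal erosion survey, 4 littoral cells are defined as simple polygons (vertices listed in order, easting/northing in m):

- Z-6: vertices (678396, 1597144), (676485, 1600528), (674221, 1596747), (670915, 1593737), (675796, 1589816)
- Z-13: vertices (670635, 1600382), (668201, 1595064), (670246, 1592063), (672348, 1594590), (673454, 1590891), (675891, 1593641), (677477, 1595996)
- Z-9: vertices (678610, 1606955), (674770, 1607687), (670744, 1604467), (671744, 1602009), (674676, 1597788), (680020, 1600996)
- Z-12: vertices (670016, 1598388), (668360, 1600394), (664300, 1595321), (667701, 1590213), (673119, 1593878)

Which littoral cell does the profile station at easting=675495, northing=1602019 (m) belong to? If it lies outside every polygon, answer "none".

Z-9

Cast a ray rightward from (675495, 1602019). For each polygon, the edges (by vertex number in listed order) whose endpoints lie on opposite sides of northing = 1602019, where each meets that height, and whether that is right or left of the point:
Z-6: no edge straddles that height → 0 crossings.
Z-13: no edge straddles that height → 0 crossings.
Z-9: 3–4 at easting≈671739.9 (left), 6–1 at easting≈679777.9 (right) → 1 crossing.
Z-12: no edge straddles that height → 0 crossings.
Only Z-9 has an odd count, so the point is inside Z-9.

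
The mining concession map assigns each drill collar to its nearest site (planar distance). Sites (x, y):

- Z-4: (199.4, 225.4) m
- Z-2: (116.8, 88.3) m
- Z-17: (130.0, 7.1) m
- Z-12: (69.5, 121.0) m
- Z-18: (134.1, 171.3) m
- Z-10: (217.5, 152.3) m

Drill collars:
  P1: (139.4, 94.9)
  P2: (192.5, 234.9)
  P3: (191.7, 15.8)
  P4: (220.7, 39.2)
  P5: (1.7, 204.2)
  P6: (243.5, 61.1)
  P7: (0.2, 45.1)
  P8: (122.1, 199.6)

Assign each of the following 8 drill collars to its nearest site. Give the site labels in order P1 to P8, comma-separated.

P1 → Z-2 (d²=554.32)
P2 → Z-4 (d²=137.86)
P3 → Z-17 (d²=3882.58)
P4 → Z-17 (d²=9256.90)
P5 → Z-12 (d²=11519.08)
P6 → Z-10 (d²=8993.44)
P7 → Z-12 (d²=10563.30)
P8 → Z-18 (d²=944.89)

Z-2, Z-4, Z-17, Z-17, Z-12, Z-10, Z-12, Z-18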